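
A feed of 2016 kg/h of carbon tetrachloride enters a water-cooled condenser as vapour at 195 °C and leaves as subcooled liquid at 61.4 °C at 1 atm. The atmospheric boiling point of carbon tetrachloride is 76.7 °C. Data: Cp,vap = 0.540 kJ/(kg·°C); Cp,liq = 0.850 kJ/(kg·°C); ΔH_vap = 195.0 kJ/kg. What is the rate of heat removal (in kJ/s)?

Q_c = 152 kJ/s

vapour 195→76.7 °C: -63.882 kJ/kg
condensation at 76.7 °C: -195 kJ/kg
liquid 76.7→61.4 °C: -13.005 kJ/kg
Δh = -63.882 + -195 + -13.005 = -271.89 kJ/kg
Q = ṁ·Δh = 2016 kg/h × -271.89 kJ/kg = -548120 kJ/h
|Q| = 152.26 kW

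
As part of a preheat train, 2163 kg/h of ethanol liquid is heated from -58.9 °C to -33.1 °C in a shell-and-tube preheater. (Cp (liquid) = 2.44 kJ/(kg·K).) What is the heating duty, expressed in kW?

Q = ṁ·Cp·ΔT = 2163 × 2.44 × (-33.1 − -58.9) = 136170 kJ/h
Converting: 136170 / 3600 s = 37.824 kW

Q = 37.8 kW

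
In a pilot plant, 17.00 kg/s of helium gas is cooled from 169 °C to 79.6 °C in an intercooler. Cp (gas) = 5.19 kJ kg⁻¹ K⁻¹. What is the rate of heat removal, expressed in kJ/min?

Q_c = 473000 kJ/min

Q = ṁ·Cp·ΔT = 17.00 × 5.19 × (79.6 − 169) = -7887.8 kJ/s
Cooling duty = 473270 kJ/min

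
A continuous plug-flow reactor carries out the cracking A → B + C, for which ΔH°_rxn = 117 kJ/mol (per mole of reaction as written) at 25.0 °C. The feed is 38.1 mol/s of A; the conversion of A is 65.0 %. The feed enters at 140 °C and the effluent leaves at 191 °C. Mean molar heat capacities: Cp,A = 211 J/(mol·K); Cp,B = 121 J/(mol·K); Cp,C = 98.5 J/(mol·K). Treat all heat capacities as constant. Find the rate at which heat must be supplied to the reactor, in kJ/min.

Q_in = 201000 kJ/min

Extent of reaction ξ = 0.650 × 38.1 = 24.765 mol/s
Reaction term: ξ·ΔH°_rxn = 24.765 × 117 = 2897.5 kJ/s
Sensible, feed 140→25 °C: -924.5 kJ/s
Outlet flows (mol/s): A 13.335, B 24.765, C 24.765
Sensible, products 25→191 °C: 1369.4 kJ/s
Q = ΔH = 3342.4 kJ/s = 3342.4 kW
Heat supplied = 200550 kJ/min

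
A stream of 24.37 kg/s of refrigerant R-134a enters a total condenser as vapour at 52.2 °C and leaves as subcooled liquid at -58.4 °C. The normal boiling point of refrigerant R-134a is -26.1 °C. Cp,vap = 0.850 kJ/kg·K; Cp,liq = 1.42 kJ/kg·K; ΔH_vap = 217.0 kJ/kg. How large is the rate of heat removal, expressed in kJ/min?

vapour 52.2→-26.1 °C: -66.555 kJ/kg
condensation at -26.1 °C: -217 kJ/kg
liquid -26.1→-58.4 °C: -45.866 kJ/kg
Δh = -66.555 + -217 + -45.866 = -329.42 kJ/kg
Q = ṁ·Δh = 24.37 kg/s × -329.42 kJ/kg = -8028 kJ/s
|Q| = 8028 kW = 481680 kJ/min

Q_c = 482000 kJ/min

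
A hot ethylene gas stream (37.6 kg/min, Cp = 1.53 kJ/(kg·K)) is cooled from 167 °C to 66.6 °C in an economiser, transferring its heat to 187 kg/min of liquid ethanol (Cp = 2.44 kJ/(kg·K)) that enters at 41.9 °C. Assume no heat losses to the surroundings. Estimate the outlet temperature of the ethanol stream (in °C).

T_c,out = 54.6 °C

Heat released by hot stream: Q = 37.6 × 1.53 × (167 − 66.6) = 5775.8 kJ/min
Energy balance on cold side (adiabatic exchanger): Q = ṁ_c·Cp_c·(T_c,out − T_c,in)
T_c,out = 41.9 + 5775.8/(187 × 2.44) = 54.558 °C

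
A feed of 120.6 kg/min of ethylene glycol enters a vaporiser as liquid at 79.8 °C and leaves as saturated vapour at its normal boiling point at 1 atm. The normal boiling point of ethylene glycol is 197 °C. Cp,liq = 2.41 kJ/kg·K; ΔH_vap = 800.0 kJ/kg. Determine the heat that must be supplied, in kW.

liquid 79.8→197 °C: 282.45 kJ/kg
vaporisation at 197 °C: 800 kJ/kg
Δh = 282.45 + 800 = 1082.5 kJ/kg
Q = ṁ·Δh = 120.6 kg/min × 1082.5 kJ/kg = 130540 kJ/min
|Q| = 2175.7 kW

Q = 2180 kW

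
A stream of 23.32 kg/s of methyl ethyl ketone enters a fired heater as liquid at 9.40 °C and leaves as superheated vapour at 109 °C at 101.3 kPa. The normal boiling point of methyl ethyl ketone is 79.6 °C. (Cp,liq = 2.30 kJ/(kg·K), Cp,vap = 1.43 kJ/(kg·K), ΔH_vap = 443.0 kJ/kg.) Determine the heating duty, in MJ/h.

Q = 54300 MJ/h

liquid 9.40→79.6 °C: 161.46 kJ/kg
vaporisation at 79.6 °C: 443 kJ/kg
vapour 79.6→109 °C: 42.042 kJ/kg
Δh = 161.46 + 443 + 42.042 = 646.5 kJ/kg
Q = ṁ·Δh = 23.32 kg/s × 646.5 kJ/kg = 15076 kJ/s
|Q| = 15076 kW = 54275 MJ/h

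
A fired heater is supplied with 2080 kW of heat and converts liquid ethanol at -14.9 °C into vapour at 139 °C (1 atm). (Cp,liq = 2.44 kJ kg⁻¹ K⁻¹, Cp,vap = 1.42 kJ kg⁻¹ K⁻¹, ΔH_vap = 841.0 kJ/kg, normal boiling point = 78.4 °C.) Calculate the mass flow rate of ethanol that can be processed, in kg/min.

Δh = 2.44×(78.4−-14.9) + 841.0 + 1.42×(139−78.4) = 1154.7 kJ/kg
Q = 2080 kW = 2080 kJ/s = 124800 kJ/min
ṁ = Q/Δh = 124800 / 1154.7 = 108.08 kg/min

ṁ = 108 kg/min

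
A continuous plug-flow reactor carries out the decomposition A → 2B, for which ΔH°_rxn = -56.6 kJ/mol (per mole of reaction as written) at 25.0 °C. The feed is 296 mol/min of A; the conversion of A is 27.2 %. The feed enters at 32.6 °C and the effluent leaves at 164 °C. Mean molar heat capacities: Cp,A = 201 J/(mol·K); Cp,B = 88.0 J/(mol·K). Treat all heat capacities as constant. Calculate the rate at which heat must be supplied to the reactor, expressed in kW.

Q_in = 49.7 kW

Extent of reaction ξ = 0.272 × 296 = 80.512 mol/min
Reaction term: ξ·ΔH°_rxn = 80.512 × -56.6 = -4557 kJ/min
Sensible, feed 32.6→25 °C: -452.17 kJ/min
Outlet flows (mol/min): A 215.49, B 161.02
Sensible, products 25→164 °C: 7990.2 kJ/min
Q = ΔH = 2981 kJ/min = 49.684 kW
Heat supplied = 49.684 kW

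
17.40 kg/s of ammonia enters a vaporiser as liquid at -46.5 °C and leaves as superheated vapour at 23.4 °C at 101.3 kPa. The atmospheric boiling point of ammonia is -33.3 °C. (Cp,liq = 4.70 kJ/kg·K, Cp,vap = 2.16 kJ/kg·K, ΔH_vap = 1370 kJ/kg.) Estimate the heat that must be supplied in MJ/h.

liquid -46.5→-33.3 °C: 62.04 kJ/kg
vaporisation at -33.3 °C: 1370 kJ/kg
vapour -33.3→23.4 °C: 122.47 kJ/kg
Δh = 62.04 + 1370 + 122.47 = 1554.5 kJ/kg
Q = ṁ·Δh = 17.40 kg/s × 1554.5 kJ/kg = 27049 kJ/s
|Q| = 27049 kW = 97375 MJ/h

Q = 97400 MJ/h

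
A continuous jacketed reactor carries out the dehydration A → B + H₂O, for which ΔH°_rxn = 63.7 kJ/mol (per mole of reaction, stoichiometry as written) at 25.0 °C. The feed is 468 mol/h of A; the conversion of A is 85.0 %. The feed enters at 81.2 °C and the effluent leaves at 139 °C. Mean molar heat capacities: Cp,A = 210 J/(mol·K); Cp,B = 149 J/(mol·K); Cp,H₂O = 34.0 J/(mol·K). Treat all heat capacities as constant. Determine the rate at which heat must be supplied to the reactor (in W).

Q_in = 8280 W

Extent of reaction ξ = 0.850 × 468 = 397.8 mol/h
Reaction term: ξ·ΔH°_rxn = 397.8 × 63.7 = 25340 kJ/h
Sensible, feed 81.2→25 °C: -5523.3 kJ/h
Outlet flows (mol/h): A 70.2, B 397.8, H₂O 397.8
Sensible, products 25→139 °C: 9979.5 kJ/h
Q = ΔH = 29796 kJ/h = 8.2767 kW
Heat supplied = 8276.7 W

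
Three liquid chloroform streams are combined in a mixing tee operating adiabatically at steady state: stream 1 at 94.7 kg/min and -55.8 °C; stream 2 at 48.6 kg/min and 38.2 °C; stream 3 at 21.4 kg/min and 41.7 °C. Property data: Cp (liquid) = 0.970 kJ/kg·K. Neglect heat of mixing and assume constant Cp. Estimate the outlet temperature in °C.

T_out = -15.4 °C

Adiabatic, steady state ⇒ Σ ṁᵢCp,ᵢ(T_out − Tᵢ) = 0
T_out = Σ ṁᵢCp,ᵢTᵢ / Σ ṁᵢCp,ᵢ
      = -2459.3 / 159.76 = -15.394 °C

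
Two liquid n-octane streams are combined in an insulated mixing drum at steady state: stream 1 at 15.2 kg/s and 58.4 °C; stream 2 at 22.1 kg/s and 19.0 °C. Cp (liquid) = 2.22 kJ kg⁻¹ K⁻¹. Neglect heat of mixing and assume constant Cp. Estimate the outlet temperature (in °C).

T_out = 35.1 °C

Energy balance with Q = 0: Σ ṁᵢCp,ᵢ(T_out − Tᵢ) = 0
Σ ṁᵢCp,ᵢTᵢ = 15.2×2.22×58.4 + 22.1×2.22×19.0 = 2902.8
Σ ṁᵢCp,ᵢ = 15.2×2.22 + 22.1×2.22 = 82.806
T_out = 2902.8 / 82.806 = 35.056 °C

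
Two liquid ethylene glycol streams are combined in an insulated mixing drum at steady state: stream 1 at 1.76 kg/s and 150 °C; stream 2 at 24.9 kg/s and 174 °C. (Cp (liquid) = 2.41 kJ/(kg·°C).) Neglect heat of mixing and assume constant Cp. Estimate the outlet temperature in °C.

Energy balance with Q = 0: Σ ṁᵢCp,ᵢ(T_out − Tᵢ) = 0
Σ ṁᵢCp,ᵢTᵢ = 1.76×2.41×150 + 24.9×2.41×174 = 11078
Σ ṁᵢCp,ᵢ = 1.76×2.41 + 24.9×2.41 = 64.251
T_out = 11078 / 64.251 = 172.42 °C

T_out = 172 °C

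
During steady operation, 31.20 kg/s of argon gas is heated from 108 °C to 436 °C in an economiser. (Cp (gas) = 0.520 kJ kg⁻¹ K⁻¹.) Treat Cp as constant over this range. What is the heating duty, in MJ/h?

Q = ṁ·Cp·ΔT = 31.20 × 0.520 × (436 − 108) = 5321.5 kJ/s
Heating duty = 19157 MJ/h

Q = 19200 MJ/h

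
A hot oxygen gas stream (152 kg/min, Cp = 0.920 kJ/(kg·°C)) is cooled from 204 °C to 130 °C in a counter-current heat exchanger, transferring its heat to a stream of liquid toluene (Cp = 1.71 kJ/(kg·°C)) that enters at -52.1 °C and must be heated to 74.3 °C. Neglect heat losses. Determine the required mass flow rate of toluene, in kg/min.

Heat released by hot stream: Q = 152 × 0.920 × (204 − 130) = 10348 kJ/min
Energy balance on cold side (adiabatic exchanger): Q = ṁ_c·Cp_c·(T_c,out − T_c,in)
ṁ_c = 10348 / [1.71 × (74.3 − -52.1)] = 47.876 kg/min

ṁ_c = 47.9 kg/min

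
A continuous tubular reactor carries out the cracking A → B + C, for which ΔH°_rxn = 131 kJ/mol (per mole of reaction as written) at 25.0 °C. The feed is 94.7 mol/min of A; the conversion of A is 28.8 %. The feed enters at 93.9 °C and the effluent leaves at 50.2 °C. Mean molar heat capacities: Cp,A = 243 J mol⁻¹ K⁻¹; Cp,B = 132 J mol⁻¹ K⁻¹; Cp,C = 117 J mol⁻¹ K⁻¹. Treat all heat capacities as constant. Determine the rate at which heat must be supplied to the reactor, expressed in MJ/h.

Q_in = 154 MJ/h

Extent of reaction ξ = 0.288 × 94.7 = 27.274 mol/min
Reaction term: ξ·ΔH°_rxn = 27.274 × 131 = 3572.8 kJ/min
Sensible, feed 93.9→25 °C: -1585.5 kJ/min
Outlet flows (mol/min): A 67.426, B 27.274, C 27.274
Sensible, products 25→50.2 °C: 584.03 kJ/min
Q = ΔH = 2571.3 kJ/min = 42.856 kW
Heat supplied = 154.28 MJ/h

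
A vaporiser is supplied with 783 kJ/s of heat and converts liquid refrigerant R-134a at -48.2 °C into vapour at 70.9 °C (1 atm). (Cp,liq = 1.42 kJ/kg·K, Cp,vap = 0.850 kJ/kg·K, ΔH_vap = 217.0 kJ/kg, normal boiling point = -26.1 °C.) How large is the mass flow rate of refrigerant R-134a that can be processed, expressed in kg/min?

ṁ = 142 kg/min

Δh = 1.42×(-26.1−-48.2) + 217.0 + 0.850×(70.9−-26.1) = 330.83 kJ/kg
Q = 783 kJ/s = 783 kJ/s = 46980 kJ/min
ṁ = Q/Δh = 46980 / 330.83 = 142.01 kg/min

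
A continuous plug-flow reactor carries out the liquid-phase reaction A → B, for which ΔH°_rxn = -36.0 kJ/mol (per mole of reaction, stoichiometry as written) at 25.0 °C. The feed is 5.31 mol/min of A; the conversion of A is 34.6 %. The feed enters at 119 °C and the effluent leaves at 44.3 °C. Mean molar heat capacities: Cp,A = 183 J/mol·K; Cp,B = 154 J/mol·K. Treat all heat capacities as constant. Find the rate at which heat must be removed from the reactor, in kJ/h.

Q_out = 8390 kJ/h

Extent of reaction ξ = 0.346 × 5.31 = 1.8373 mol/min
Reaction term: ξ·ΔH°_rxn = 1.8373 × -36.0 = -66.141 kJ/min
Sensible, feed 119→25 °C: -91.343 kJ/min
Outlet flows (mol/min): A 3.4727, B 1.8373
Sensible, products 25→44.3 °C: 17.726 kJ/min
Q = ΔH = -139.76 kJ/min = -2.3293 kW
Heat removed = 8385.5 kJ/h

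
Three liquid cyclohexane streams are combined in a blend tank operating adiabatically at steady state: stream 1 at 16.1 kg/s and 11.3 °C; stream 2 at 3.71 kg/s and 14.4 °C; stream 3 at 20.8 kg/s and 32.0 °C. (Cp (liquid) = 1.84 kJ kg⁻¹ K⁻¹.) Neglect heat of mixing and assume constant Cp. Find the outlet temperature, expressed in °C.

T_out = 22.2 °C

Energy balance with Q = 0: Σ ṁᵢCp,ᵢ(T_out − Tᵢ) = 0
T_out = Σ ṁᵢCp,ᵢTᵢ / Σ ṁᵢCp,ᵢ
      = 1657.8 / 74.722 = 22.186 °C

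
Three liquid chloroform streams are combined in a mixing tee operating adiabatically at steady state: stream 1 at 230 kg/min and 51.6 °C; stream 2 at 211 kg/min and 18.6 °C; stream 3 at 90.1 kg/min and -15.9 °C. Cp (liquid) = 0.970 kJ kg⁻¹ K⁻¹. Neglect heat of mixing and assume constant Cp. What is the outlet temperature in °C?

T_out = 27.0 °C

No heat crosses the boundary, so H_out = H_in.
T_out = Σ ṁᵢCp,ᵢTᵢ / Σ ṁᵢCp,ᵢ
      = 13929 / 515.17 = 27.038 °C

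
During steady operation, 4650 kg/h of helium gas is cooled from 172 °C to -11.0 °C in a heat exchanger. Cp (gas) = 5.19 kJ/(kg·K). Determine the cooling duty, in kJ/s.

Q_c = 1230 kJ/s

Q = ṁ·Cp·ΔT = 4650 × 5.19 × (-11.0 − 172) = -4.4164e+06 kJ/h
Converting: 4.4164e+06 / 3600 s = 1226.8 kW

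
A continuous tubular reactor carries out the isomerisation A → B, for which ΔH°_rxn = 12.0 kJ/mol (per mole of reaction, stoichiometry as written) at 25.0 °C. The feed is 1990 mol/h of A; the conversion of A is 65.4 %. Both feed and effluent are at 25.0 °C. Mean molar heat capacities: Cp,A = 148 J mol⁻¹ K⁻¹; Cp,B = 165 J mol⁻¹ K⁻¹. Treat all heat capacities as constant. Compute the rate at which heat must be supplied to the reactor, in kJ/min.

Q_in = 260 kJ/min

Extent of reaction ξ = 0.654 × 1990 = 1301.5 mol/h
Reaction term: ξ·ΔH°_rxn = 1301.5 × 12.0 = 15618 kJ/h
Q = ΔH = 15618 kJ/h = 4.3382 kW
Heat supplied = 260.29 kJ/min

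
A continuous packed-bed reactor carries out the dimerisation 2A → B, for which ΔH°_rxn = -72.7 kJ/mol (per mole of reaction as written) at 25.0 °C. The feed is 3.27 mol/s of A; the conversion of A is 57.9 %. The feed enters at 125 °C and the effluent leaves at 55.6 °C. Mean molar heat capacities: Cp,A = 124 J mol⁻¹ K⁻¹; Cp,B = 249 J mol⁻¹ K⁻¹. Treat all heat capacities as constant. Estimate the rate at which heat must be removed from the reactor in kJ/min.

Extent of reaction ξ = 0.579 × 3.27 / 2 = 0.94666 mol/s
Reaction term: ξ·ΔH°_rxn = 0.94666 × -72.7 = -68.823 kJ/s
Sensible, feed 125→25 °C: -40.548 kJ/s
Outlet flows (mol/s): A 1.3767, B 0.94666
Sensible, products 25→55.6 °C: 12.437 kJ/s
Q = ΔH = -96.934 kJ/s = -96.934 kW
Heat removed = 5816 kJ/min

Q_out = 5820 kJ/min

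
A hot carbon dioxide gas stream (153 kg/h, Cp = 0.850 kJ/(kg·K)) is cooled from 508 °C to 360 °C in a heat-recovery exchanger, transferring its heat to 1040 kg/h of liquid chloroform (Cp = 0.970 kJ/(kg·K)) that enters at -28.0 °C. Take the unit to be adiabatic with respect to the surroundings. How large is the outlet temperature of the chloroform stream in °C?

Heat released by hot stream: Q = 153 × 0.850 × (508 − 360) = 19247 kJ/h
Energy balance on cold side (adiabatic exchanger): Q = ṁ_c·Cp_c·(T_c,out − T_c,in)
T_c,out = -28.0 + 19247/(1040 × 0.970) = -8.9205 °C

T_c,out = -8.92 °C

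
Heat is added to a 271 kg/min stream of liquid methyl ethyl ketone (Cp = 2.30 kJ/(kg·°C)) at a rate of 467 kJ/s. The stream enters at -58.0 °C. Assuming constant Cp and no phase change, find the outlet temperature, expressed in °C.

T_out = -13.0 °C

Q = 467 kJ/s = 28020 kJ/min
ΔT = Q/(ṁ·Cp) = 28020/(271×2.30) = 44.954 K
T_out = -58.0 + 44.954 = -13.046 °C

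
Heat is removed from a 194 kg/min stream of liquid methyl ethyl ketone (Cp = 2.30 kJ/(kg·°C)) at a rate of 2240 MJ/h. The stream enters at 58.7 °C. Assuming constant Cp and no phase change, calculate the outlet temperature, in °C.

T_out = -25.0 °C

Q = 2240 MJ/h = 37333 kJ/min
ΔT = Q/(ṁ·Cp) = 37333/(194×2.30) = 83.67 K
T_out = 58.7 − 83.67 = -24.97 °C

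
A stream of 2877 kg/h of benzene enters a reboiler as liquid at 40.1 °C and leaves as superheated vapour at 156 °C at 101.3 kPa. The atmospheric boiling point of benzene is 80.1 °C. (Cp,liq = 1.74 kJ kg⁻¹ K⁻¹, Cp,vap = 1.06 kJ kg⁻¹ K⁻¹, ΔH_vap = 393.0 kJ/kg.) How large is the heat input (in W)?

liquid 40.1→80.1 °C: 69.6 kJ/kg
vaporisation at 80.1 °C: 393 kJ/kg
vapour 80.1→156 °C: 80.454 kJ/kg
Δh = 69.6 + 393 + 80.454 = 543.05 kJ/kg
Q = ṁ·Δh = 2877 kg/h × 543.05 kJ/kg = 1.5624e+06 kJ/h
|Q| = 433.99 kW = 433990 W

Q = 434000 W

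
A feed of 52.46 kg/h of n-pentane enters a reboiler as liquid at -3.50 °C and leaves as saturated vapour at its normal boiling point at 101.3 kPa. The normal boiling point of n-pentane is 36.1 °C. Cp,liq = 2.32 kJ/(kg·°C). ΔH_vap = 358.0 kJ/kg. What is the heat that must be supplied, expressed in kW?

liquid -3.50→36.1 °C: 91.872 kJ/kg
vaporisation at 36.1 °C: 358 kJ/kg
Δh = 91.872 + 358 = 449.87 kJ/kg
Q = ṁ·Δh = 52.46 kg/h × 449.87 kJ/kg = 23600 kJ/h
|Q| = 6.5556 kW

Q = 6.56 kW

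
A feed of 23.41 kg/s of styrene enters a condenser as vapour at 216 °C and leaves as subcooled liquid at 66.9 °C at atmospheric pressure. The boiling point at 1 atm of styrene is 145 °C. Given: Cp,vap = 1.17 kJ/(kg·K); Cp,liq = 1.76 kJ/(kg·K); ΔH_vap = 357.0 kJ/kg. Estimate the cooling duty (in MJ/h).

vapour 216→145 °C: -83.07 kJ/kg
condensation at 145 °C: -357 kJ/kg
liquid 145→66.9 °C: -137.46 kJ/kg
Δh = -83.07 + -357 + -137.46 = -577.53 kJ/kg
Q = ṁ·Δh = 23.41 kg/s × -577.53 kJ/kg = -13520 kJ/s
|Q| = 13520 kW = 48672 MJ/h

Q_c = 48700 MJ/h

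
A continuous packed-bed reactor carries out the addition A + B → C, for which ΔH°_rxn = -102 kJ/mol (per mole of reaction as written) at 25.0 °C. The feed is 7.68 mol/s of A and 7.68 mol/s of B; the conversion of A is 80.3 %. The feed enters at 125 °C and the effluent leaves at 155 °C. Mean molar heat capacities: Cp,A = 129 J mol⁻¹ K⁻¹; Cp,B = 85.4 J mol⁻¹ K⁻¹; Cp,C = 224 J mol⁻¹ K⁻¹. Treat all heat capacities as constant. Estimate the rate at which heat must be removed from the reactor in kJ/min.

Extent of reaction ξ = 0.803 × 7.68 = 6.167 mol/s
Reaction term: ξ·ΔH°_rxn = 6.167 × -102 = -629.04 kJ/s
Sensible, feed 125→25 °C: -164.66 kJ/s
Outlet flows (mol/s): A 1.513, B 1.513, C 6.167
Sensible, products 25→155 °C: 221.75 kJ/s
Q = ΔH = -571.94 kJ/s = -571.94 kW
Heat removed = 34317 kJ/min

Q_out = 34300 kJ/min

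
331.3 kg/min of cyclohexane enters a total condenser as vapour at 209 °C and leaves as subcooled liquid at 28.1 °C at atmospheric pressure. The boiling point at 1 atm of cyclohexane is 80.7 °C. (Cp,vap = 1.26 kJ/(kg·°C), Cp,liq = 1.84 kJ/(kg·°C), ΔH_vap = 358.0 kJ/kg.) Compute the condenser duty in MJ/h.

Q_c = 12300 MJ/h

vapour 209→80.7 °C: -161.66 kJ/kg
condensation at 80.7 °C: -358 kJ/kg
liquid 80.7→28.1 °C: -96.784 kJ/kg
Δh = -161.66 + -358 + -96.784 = -616.44 kJ/kg
Q = ṁ·Δh = 331.3 kg/min × -616.44 kJ/kg = -204230 kJ/min
|Q| = 3403.8 kW = 12254 MJ/h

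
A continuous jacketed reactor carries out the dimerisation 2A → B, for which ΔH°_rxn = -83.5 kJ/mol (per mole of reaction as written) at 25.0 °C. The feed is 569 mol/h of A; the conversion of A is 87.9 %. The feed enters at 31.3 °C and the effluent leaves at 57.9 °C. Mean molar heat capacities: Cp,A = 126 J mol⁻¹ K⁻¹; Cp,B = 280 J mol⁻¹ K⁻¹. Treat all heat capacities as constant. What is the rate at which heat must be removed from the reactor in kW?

Q_out = 5.21 kW

Extent of reaction ξ = 0.879 × 569 / 2 = 250.08 mol/h
Reaction term: ξ·ΔH°_rxn = 250.08 × -83.5 = -20881 kJ/h
Sensible, feed 31.3→25 °C: -451.67 kJ/h
Outlet flows (mol/h): A 68.849, B 250.08
Sensible, products 25→57.9 °C: 2589.1 kJ/h
Q = ΔH = -18744 kJ/h = -5.2066 kW
Heat removed = 5.2066 kW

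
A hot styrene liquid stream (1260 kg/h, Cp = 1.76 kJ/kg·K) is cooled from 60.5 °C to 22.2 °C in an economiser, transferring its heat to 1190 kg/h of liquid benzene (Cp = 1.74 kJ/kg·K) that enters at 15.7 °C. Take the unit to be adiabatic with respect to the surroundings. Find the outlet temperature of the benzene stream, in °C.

Heat released by hot stream: Q = 1260 × 1.76 × (60.5 − 22.2) = 84934 kJ/h
Energy balance on cold side (adiabatic exchanger): Q = ṁ_c·Cp_c·(T_c,out − T_c,in)
T_c,out = 15.7 + 84934/(1190 × 1.74) = 56.719 °C

T_c,out = 56.7 °C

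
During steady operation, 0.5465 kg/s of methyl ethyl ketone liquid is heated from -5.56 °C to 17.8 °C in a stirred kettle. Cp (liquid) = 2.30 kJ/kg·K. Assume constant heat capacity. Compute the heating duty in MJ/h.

Q = 106 MJ/h

Q = ṁ·Cp·ΔT = 0.5465 × 2.30 × (17.8 − -5.56) = 29.362 kJ/s
Heating duty = 105.7 MJ/h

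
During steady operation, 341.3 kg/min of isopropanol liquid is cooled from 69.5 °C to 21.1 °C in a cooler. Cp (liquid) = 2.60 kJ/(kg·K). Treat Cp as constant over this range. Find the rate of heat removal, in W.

Q = ṁ·Cp·ΔT = 341.3 × 2.60 × (21.1 − 69.5) = -42949 kJ/min
Converting: 42949 / 60 s = 715.82 kW
Cooling duty = 715820 W

Q_c = 716000 W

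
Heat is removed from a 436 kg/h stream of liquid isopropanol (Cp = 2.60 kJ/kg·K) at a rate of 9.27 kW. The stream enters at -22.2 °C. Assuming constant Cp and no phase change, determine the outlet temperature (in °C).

Q = 9.27 kW = 33372 kJ/h
ΔT = Q/(ṁ·Cp) = 33372/(436×2.60) = 29.439 K
T_out = -22.2 − 29.439 = -51.639 °C

T_out = -51.6 °C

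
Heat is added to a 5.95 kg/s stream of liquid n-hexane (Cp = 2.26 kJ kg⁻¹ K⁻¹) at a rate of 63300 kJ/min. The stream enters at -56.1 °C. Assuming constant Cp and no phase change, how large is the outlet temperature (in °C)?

Q = 63300 kJ/min = 1055 kJ/s
ΔT = Q/(ṁ·Cp) = 1055/(5.95×2.26) = 78.456 K
T_out = -56.1 + 78.456 = 22.356 °C

T_out = 22.4 °C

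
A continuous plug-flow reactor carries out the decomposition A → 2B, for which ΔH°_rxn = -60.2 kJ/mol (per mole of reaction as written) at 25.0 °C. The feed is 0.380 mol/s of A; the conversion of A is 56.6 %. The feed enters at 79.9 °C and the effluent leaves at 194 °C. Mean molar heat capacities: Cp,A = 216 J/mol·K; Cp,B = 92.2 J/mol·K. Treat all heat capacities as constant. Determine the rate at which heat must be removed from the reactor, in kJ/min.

Extent of reaction ξ = 0.566 × 0.380 = 0.21508 mol/s
Reaction term: ξ·ΔH°_rxn = 0.21508 × -60.2 = -12.948 kJ/s
Sensible, feed 79.9→25 °C: -4.5062 kJ/s
Outlet flows (mol/s): A 0.16492, B 0.43016
Sensible, products 25→194 °C: 12.723 kJ/s
Q = ΔH = -4.7311 kJ/s = -4.7311 kW
Heat removed = 283.87 kJ/min

Q_out = 284 kJ/min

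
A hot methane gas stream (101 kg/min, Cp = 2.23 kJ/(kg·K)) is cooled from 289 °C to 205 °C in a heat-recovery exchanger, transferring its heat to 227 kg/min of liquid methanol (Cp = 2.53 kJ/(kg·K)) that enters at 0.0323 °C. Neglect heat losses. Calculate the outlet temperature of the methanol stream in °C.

Heat released by hot stream: Q = 101 × 2.23 × (289 − 205) = 18919 kJ/min
Energy balance on cold side (adiabatic exchanger): Q = ṁ_c·Cp_c·(T_c,out − T_c,in)
T_c,out = 0.0323 + 18919/(227 × 2.53) = 32.975 °C

T_c,out = 33.0 °C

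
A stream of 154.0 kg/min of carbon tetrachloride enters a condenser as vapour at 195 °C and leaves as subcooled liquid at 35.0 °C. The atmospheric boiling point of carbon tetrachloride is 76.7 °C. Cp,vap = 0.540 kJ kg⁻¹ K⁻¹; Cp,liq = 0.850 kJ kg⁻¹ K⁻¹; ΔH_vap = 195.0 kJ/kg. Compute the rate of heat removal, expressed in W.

vapour 195→76.7 °C: -63.882 kJ/kg
condensation at 76.7 °C: -195 kJ/kg
liquid 76.7→35.0 °C: -35.445 kJ/kg
Δh = -63.882 + -195 + -35.445 = -294.33 kJ/kg
Q = ṁ·Δh = 154.0 kg/min × -294.33 kJ/kg = -45326 kJ/min
|Q| = 755.44 kW = 755440 W

Q_c = 755000 W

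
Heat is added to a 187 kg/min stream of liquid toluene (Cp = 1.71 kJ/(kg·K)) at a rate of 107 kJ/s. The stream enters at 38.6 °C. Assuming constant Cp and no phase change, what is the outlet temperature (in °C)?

Q = 107 kJ/s = 6420 kJ/min
ΔT = Q/(ṁ·Cp) = 6420/(187×1.71) = 20.077 K
T_out = 38.6 + 20.077 = 58.677 °C

T_out = 58.7 °C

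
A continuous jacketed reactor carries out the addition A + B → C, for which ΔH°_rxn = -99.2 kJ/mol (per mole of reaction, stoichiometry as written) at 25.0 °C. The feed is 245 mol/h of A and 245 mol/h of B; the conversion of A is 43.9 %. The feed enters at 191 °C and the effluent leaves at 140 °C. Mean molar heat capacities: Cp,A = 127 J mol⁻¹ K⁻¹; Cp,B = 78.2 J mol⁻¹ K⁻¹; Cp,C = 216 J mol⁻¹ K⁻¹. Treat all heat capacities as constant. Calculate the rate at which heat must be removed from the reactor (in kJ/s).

Q_out = 3.64 kJ/s

Extent of reaction ξ = 0.439 × 245 = 107.56 mol/h
Reaction term: ξ·ΔH°_rxn = 107.56 × -99.2 = -10669 kJ/h
Sensible, feed 191→25 °C: -8345.5 kJ/h
Outlet flows (mol/h): A 137.44, B 137.44, C 107.56
Sensible, products 25→140 °C: 5915.1 kJ/h
Q = ΔH = -13100 kJ/h = -3.6388 kW
Heat removed = 3.6388 kJ/s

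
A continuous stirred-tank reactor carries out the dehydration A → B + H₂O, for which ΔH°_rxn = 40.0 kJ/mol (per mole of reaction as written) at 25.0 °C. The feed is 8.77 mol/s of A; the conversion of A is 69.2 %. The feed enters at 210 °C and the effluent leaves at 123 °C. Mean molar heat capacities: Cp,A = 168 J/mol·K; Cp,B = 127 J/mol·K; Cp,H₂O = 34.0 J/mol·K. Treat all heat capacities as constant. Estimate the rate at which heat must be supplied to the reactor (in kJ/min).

Extent of reaction ξ = 0.692 × 8.77 = 6.0688 mol/s
Reaction term: ξ·ΔH°_rxn = 6.0688 × 40.0 = 242.75 kJ/s
Sensible, feed 210→25 °C: -272.57 kJ/s
Outlet flows (mol/s): A 2.7012, B 6.0688, H₂O 6.0688
Sensible, products 25→123 °C: 140.23 kJ/s
Q = ΔH = 110.41 kJ/s = 110.41 kW
Heat supplied = 6624.5 kJ/min

Q_in = 6620 kJ/min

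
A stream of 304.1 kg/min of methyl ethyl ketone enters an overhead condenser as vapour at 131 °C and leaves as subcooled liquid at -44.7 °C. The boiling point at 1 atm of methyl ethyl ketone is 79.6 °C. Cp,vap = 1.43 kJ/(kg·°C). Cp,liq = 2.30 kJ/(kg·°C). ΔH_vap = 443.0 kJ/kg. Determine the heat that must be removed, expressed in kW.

vapour 131→79.6 °C: -73.502 kJ/kg
condensation at 79.6 °C: -443 kJ/kg
liquid 79.6→-44.7 °C: -285.89 kJ/kg
Δh = -73.502 + -443 + -285.89 = -802.39 kJ/kg
Q = ṁ·Δh = 304.1 kg/min × -802.39 kJ/kg = -244010 kJ/min
|Q| = 4066.8 kW

Q_c = 4070 kW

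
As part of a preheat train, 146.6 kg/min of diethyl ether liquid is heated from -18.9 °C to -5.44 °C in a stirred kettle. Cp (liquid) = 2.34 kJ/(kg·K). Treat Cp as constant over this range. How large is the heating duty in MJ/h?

Q = ṁ·Cp·ΔT = 146.6 × 2.34 × (-5.44 − -18.9) = 4617.4 kJ/min
Converting: 4617.4 / 60 s = 76.956 kW
Heating duty = 277.04 MJ/h

Q = 277 MJ/h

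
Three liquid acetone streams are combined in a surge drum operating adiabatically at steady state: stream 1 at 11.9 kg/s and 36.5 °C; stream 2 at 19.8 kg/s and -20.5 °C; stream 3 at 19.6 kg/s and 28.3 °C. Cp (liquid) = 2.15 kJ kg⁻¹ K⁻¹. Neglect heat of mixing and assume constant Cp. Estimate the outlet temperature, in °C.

T_out = 11.4 °C

No heat crosses the boundary, so H_out = H_in.
Σ ṁᵢCp,ᵢTᵢ = 11.9×2.15×36.5 + 19.8×2.15×-20.5 + 19.6×2.15×28.3 = 1253.7
Σ ṁᵢCp,ᵢ = 11.9×2.15 + 19.8×2.15 + 19.6×2.15 = 110.3
T_out = 1253.7 / 110.3 = 11.367 °C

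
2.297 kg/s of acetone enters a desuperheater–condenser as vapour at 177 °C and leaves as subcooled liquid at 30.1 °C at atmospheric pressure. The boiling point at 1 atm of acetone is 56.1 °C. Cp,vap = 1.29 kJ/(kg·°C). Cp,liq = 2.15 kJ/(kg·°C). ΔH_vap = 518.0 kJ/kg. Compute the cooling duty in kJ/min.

Q_c = 101000 kJ/min

vapour 177→56.1 °C: -155.96 kJ/kg
condensation at 56.1 °C: -518 kJ/kg
liquid 56.1→30.1 °C: -55.9 kJ/kg
Δh = -155.96 + -518 + -55.9 = -729.86 kJ/kg
Q = ṁ·Δh = 2.297 kg/s × -729.86 kJ/kg = -1676.5 kJ/s
|Q| = 1676.5 kW = 100590 kJ/min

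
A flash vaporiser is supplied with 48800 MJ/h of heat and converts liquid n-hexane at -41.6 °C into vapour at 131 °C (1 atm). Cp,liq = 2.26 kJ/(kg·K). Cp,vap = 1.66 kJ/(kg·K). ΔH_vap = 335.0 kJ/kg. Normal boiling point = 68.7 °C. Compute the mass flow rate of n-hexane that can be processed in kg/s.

ṁ = 19.7 kg/s

Δh = 2.26×(68.7−-41.6) + 335.0 + 1.66×(131−68.7) = 687.7 kJ/kg
Q = 48800 MJ/h = 13556 kJ/s = 13556 kJ/s
ṁ = Q/Δh = 13556 / 687.7 = 19.712 kg/s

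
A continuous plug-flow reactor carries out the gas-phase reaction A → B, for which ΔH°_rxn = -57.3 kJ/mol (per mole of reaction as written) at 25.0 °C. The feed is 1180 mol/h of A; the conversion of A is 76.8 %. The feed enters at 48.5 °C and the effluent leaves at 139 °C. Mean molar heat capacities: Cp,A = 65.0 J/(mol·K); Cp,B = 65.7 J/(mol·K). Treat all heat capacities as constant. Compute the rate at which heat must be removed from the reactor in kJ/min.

Extent of reaction ξ = 0.768 × 1180 = 906.24 mol/h
Reaction term: ξ·ΔH°_rxn = 906.24 × -57.3 = -51928 kJ/h
Sensible, feed 48.5→25 °C: -1802.5 kJ/h
Outlet flows (mol/h): A 273.76, B 906.24
Sensible, products 25→139 °C: 8816.1 kJ/h
Q = ΔH = -44914 kJ/h = -12.476 kW
Heat removed = 748.56 kJ/min

Q_out = 749 kJ/min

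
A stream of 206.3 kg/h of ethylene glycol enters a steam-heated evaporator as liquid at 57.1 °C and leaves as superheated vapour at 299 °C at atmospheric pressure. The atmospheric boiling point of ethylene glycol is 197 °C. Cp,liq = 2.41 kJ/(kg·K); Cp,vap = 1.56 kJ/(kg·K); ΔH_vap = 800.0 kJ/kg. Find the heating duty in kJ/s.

liquid 57.1→197 °C: 337.16 kJ/kg
vaporisation at 197 °C: 800 kJ/kg
vapour 197→299 °C: 159.12 kJ/kg
Δh = 337.16 + 800 + 159.12 = 1296.3 kJ/kg
Q = ṁ·Δh = 206.3 kg/h × 1296.3 kJ/kg = 267420 kJ/h
|Q| = 74.284 kW

Q = 74.3 kJ/s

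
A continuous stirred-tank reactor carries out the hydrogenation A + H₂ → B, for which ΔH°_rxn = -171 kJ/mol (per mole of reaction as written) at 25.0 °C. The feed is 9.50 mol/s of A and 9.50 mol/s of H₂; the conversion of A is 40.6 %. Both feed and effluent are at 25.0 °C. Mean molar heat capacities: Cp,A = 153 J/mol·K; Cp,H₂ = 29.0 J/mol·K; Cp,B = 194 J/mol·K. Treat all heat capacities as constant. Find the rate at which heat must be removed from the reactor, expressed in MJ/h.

Q_out = 2370 MJ/h

Extent of reaction ξ = 0.406 × 9.50 = 3.857 mol/s
Reaction term: ξ·ΔH°_rxn = 3.857 × -171 = -659.55 kJ/s
Q = ΔH = -659.55 kJ/s = -659.55 kW
Heat removed = 2374.4 MJ/h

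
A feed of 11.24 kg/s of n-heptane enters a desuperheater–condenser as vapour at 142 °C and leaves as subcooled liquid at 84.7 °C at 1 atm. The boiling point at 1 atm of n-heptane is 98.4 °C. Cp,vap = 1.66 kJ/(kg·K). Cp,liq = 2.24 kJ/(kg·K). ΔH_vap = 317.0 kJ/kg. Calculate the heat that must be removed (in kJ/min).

vapour 142→98.4 °C: -72.376 kJ/kg
condensation at 98.4 °C: -317 kJ/kg
liquid 98.4→84.7 °C: -30.688 kJ/kg
Δh = -72.376 + -317 + -30.688 = -420.06 kJ/kg
Q = ṁ·Δh = 11.24 kg/s × -420.06 kJ/kg = -4721.5 kJ/s
|Q| = 4721.5 kW = 283290 kJ/min

Q_c = 283000 kJ/min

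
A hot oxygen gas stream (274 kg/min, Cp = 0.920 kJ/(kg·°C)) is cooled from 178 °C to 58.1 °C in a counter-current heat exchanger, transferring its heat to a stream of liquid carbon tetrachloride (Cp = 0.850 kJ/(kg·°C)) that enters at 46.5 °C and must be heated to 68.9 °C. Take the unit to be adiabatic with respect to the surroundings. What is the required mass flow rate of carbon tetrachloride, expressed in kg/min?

Heat released by hot stream: Q = 274 × 0.920 × (178 − 58.1) = 30224 kJ/min
Energy balance on cold side (adiabatic exchanger): Q = ṁ_c·Cp_c·(T_c,out − T_c,in)
ṁ_c = 30224 / [0.850 × (68.9 − 46.5)] = 1587.4 kg/min

ṁ_c = 1590 kg/min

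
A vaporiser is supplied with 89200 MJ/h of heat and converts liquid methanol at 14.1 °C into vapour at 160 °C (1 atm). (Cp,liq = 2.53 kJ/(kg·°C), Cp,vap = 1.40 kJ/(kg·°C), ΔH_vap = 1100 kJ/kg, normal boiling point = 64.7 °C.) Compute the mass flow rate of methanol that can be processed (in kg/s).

ṁ = 18.2 kg/s

Δh = 2.53×(64.7−14.1) + 1100 + 1.40×(160−64.7) = 1361.4 kJ/kg
Q = 89200 MJ/h = 24778 kJ/s = 24778 kJ/s
ṁ = Q/Δh = 24778 / 1361.4 = 18.2 kg/s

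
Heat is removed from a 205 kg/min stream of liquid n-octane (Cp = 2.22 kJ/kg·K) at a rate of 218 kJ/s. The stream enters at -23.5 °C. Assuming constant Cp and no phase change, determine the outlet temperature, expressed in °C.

Q = 218 kJ/s = 13080 kJ/min
ΔT = Q/(ṁ·Cp) = 13080/(205×2.22) = 28.741 K
T_out = -23.5 − 28.741 = -52.241 °C

T_out = -52.2 °C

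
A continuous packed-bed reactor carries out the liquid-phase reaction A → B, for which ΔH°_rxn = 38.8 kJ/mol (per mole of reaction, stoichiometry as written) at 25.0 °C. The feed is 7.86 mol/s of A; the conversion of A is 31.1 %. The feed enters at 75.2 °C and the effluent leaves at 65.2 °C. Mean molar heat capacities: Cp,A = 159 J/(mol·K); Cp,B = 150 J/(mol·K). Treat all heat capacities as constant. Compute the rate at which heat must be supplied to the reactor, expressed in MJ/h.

Q_in = 293 MJ/h

Extent of reaction ξ = 0.311 × 7.86 = 2.4445 mol/s
Reaction term: ξ·ΔH°_rxn = 2.4445 × 38.8 = 94.845 kJ/s
Sensible, feed 75.2→25 °C: -62.737 kJ/s
Outlet flows (mol/s): A 5.4155, B 2.4445
Sensible, products 25→65.2 °C: 49.355 kJ/s
Q = ΔH = 81.463 kJ/s = 81.463 kW
Heat supplied = 293.27 MJ/h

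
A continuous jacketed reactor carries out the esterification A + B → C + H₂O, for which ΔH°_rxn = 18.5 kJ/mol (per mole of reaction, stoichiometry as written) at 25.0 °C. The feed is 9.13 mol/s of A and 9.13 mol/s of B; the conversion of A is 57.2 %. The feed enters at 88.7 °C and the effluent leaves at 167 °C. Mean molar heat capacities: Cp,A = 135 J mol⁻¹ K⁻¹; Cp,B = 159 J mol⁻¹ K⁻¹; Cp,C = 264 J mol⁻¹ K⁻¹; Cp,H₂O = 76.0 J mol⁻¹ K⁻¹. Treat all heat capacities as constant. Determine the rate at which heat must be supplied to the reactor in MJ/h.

Q_in = 1230 MJ/h

Extent of reaction ξ = 0.572 × 9.13 = 5.2224 mol/s
Reaction term: ξ·ΔH°_rxn = 5.2224 × 18.5 = 96.614 kJ/s
Sensible, feed 88.7→25 °C: -170.98 kJ/s
Outlet flows (mol/s): A 3.9076, B 3.9076, C 5.2224, H₂O 5.2224
Sensible, products 25→167 °C: 415.27 kJ/s
Q = ΔH = 340.9 kJ/s = 340.9 kW
Heat supplied = 1227.2 MJ/h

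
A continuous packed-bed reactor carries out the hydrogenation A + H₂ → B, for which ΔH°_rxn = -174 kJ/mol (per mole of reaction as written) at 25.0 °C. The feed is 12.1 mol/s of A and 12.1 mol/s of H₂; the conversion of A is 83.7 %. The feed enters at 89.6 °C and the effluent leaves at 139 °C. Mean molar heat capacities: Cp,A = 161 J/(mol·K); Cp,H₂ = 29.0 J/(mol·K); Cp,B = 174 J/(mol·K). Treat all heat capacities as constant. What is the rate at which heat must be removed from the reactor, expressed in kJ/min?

Extent of reaction ξ = 0.837 × 12.1 = 10.128 mol/s
Reaction term: ξ·ΔH°_rxn = 10.128 × -174 = -1762.2 kJ/s
Sensible, feed 89.6→25 °C: -148.52 kJ/s
Outlet flows (mol/s): A 1.9723, H₂ 1.9723, B 10.128
Sensible, products 25→139 °C: 243.61 kJ/s
Q = ΔH = -1667.1 kJ/s = -1667.1 kW
Heat removed = 100030 kJ/min

Q_out = 100000 kJ/min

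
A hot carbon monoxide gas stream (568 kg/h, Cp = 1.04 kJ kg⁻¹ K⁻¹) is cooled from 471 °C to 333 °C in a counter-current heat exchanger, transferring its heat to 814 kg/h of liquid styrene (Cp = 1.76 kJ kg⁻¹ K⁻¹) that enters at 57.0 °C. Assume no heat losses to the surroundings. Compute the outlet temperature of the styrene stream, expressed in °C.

Heat released by hot stream: Q = 568 × 1.04 × (471 − 333) = 81519 kJ/h
Energy balance on cold side (adiabatic exchanger): Q = ṁ_c·Cp_c·(T_c,out − T_c,in)
T_c,out = 57.0 + 81519/(814 × 1.76) = 113.9 °C

T_c,out = 114 °C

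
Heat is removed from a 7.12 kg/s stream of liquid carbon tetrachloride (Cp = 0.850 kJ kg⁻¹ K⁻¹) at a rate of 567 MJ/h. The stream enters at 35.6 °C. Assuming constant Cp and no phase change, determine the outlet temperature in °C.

Q = 567 MJ/h = 157.5 kJ/s
ΔT = Q/(ṁ·Cp) = 157.5/(7.12×0.850) = 26.024 K
T_out = 35.6 − 26.024 = 9.5755 °C

T_out = 9.58 °C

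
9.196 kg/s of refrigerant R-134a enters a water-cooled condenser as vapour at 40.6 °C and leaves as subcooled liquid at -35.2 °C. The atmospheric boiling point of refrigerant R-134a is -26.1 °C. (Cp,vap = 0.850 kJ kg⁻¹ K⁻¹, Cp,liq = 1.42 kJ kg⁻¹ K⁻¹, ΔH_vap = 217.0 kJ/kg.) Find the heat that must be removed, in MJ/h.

vapour 40.6→-26.1 °C: -56.695 kJ/kg
condensation at -26.1 °C: -217 kJ/kg
liquid -26.1→-35.2 °C: -12.922 kJ/kg
Δh = -56.695 + -217 + -12.922 = -286.62 kJ/kg
Q = ṁ·Δh = 9.196 kg/s × -286.62 kJ/kg = -2635.7 kJ/s
|Q| = 2635.7 kW = 9488.6 MJ/h

Q_c = 9490 MJ/h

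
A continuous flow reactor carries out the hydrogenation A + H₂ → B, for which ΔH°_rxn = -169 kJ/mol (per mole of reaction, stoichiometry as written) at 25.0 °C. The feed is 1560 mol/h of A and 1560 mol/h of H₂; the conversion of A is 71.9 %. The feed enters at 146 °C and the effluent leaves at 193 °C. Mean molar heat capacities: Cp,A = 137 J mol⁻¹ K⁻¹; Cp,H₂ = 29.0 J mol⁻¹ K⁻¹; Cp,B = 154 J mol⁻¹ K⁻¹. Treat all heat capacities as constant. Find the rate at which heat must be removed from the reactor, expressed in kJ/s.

Q_out = 49.9 kJ/s

Extent of reaction ξ = 0.719 × 1560 = 1121.6 mol/h
Reaction term: ξ·ΔH°_rxn = 1121.6 × -169 = -189560 kJ/h
Sensible, feed 146→25 °C: -31334 kJ/h
Outlet flows (mol/h): A 438.36, H₂ 438.36, B 1121.6
Sensible, products 25→193 °C: 41244 kJ/h
Q = ΔH = -179650 kJ/h = -49.902 kW
Heat removed = 49.902 kJ/s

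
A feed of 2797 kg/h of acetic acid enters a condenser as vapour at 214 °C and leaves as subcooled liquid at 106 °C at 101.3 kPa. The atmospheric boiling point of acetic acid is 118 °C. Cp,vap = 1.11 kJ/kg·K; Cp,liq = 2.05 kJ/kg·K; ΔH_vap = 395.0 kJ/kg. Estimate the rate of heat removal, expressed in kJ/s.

Q_c = 409 kJ/s

vapour 214→118 °C: -106.56 kJ/kg
condensation at 118 °C: -395 kJ/kg
liquid 118→106 °C: -24.6 kJ/kg
Δh = -106.56 + -395 + -24.6 = -526.16 kJ/kg
Q = ṁ·Δh = 2797 kg/h × -526.16 kJ/kg = -1.4717e+06 kJ/h
|Q| = 408.8 kW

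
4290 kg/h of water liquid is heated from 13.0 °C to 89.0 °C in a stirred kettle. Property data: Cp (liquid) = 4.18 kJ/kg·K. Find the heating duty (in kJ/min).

Q = ṁ·Cp·ΔT = 4290 × 4.18 × (89.0 − 13.0) = 1.3628e+06 kJ/h
Converting: 1.3628e+06 / 3600 s = 378.57 kW
Heating duty = 22714 kJ/min

Q = 22700 kJ/min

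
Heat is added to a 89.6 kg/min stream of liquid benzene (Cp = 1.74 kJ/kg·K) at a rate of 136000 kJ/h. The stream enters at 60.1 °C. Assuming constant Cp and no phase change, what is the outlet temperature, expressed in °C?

T_out = 74.6 °C

Q = 136000 kJ/h = 2266.7 kJ/min
ΔT = Q/(ṁ·Cp) = 2266.7/(89.6×1.74) = 14.539 K
T_out = 60.1 + 14.539 = 74.639 °C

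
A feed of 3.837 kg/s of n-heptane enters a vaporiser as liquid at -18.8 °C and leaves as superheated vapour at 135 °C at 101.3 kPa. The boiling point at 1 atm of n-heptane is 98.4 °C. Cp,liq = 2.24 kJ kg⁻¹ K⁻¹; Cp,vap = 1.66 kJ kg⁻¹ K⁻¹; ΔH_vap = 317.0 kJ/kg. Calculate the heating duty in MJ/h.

Q = 8840 MJ/h

liquid -18.8→98.4 °C: 262.53 kJ/kg
vaporisation at 98.4 °C: 317 kJ/kg
vapour 98.4→135 °C: 60.756 kJ/kg
Δh = 262.53 + 317 + 60.756 = 640.28 kJ/kg
Q = ṁ·Δh = 3.837 kg/s × 640.28 kJ/kg = 2456.8 kJ/s
|Q| = 2456.8 kW = 8844.4 MJ/h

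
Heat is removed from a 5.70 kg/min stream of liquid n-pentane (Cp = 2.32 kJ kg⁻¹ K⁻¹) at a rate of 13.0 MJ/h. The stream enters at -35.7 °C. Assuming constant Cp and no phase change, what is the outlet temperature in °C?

Q = 13.0 MJ/h = 216.67 kJ/min
ΔT = Q/(ṁ·Cp) = 216.67/(5.70×2.32) = 16.384 K
T_out = -35.7 − 16.384 = -52.084 °C

T_out = -52.1 °C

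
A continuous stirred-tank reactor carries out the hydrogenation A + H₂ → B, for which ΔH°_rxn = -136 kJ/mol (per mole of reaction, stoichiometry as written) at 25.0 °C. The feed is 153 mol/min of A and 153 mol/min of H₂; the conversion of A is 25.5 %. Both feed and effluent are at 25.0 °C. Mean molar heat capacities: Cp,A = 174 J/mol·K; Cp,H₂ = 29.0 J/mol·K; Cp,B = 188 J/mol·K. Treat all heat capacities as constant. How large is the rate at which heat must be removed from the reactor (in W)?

Q_out = 88400 W

Extent of reaction ξ = 0.255 × 153 = 39.015 mol/min
Reaction term: ξ·ΔH°_rxn = 39.015 × -136 = -5306 kJ/min
Q = ΔH = -5306 kJ/min = -88.434 kW
Heat removed = 88434 W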